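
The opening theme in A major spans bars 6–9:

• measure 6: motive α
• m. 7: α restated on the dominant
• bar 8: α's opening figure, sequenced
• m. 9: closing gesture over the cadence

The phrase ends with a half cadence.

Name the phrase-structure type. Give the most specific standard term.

Basic idea (m. 6) + its repetition (bar 7) form the presentation; fragmentation and cadence (bars 8–9) form the continuation — the 4-bar whole is a sentence.

sentence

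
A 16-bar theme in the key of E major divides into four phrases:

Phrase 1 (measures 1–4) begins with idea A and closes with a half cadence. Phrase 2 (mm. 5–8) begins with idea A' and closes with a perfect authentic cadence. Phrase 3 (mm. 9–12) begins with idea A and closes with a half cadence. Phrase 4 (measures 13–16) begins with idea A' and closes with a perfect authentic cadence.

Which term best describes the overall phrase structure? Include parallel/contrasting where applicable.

repeated period

The cadence pattern HC–PAC–HC–PAC is weak–strong twice, and phrases 3–4 restate phrases 1–2: a period heard twice, not a double period (which would end weakly at phrase 2).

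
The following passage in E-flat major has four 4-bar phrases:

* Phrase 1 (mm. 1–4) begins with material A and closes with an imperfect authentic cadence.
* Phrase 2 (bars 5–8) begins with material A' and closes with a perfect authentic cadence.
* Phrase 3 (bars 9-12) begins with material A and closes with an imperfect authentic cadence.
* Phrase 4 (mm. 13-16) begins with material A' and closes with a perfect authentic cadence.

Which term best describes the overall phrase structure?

repeated period

The cadence pattern IAC–PAC–IAC–PAC is weak–strong twice, and phrases 3–4 restate phrases 1–2: a period heard twice, not a double period (which would end weakly at phrase 2).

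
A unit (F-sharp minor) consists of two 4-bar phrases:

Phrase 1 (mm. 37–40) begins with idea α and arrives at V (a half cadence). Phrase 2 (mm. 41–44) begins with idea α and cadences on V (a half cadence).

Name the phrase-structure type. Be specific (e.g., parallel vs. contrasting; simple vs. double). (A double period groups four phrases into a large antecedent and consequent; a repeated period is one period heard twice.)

Both phrases have the same opening (α) and the same cadence (half cadence): the second is a restatement, not a consequent, so this is a repeated phrase rather than a period.

repeated phrase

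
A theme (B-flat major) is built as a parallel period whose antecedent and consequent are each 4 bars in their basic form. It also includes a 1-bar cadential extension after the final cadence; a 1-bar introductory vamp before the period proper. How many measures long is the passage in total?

10 measures

Basic parallel period: 4 + 4 = 8 bars.
8 (basic form) + 1 (cadential extension) + 1 (introduction) = 10.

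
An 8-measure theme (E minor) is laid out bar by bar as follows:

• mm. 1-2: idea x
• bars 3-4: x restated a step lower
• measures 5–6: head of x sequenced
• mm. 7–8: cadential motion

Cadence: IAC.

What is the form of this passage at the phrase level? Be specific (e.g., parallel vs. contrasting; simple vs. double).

Basic idea (measures 1-2) + its repetition (mm. 3–4) form the presentation; fragmentation and cadence (mm. 5-8) form the continuation — the 8-bar whole is a sentence.

sentence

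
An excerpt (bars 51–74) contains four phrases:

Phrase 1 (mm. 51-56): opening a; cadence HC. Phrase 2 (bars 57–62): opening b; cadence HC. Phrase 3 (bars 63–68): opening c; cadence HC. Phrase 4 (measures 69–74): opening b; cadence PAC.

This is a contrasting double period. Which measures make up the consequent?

measures 63–74

In a double period the first pair of phrases (ending half cadence) is the large antecedent and the second pair (ending perfect authentic cadence) is the large consequent; the consequent is measures 63–74.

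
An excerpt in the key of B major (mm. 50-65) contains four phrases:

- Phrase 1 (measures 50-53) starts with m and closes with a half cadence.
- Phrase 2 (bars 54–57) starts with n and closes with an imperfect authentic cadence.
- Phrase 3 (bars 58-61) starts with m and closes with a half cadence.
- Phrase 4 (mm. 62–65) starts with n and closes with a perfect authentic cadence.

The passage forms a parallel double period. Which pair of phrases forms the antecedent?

phrases 1 and 2

In a double period the first pair of phrases (ending imperfect authentic cadence) is the large antecedent and the second pair (ending perfect authentic cadence) is the large consequent; the antecedent is phrases 1 and 2.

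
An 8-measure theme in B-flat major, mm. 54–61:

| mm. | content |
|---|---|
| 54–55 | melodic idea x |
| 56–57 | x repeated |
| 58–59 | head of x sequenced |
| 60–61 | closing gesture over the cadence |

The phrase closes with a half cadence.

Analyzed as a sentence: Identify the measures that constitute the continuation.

measures 58–61

After the presentation (mm. 54-57), the continuation covers the fragmentation through the cadence: bars 58–61.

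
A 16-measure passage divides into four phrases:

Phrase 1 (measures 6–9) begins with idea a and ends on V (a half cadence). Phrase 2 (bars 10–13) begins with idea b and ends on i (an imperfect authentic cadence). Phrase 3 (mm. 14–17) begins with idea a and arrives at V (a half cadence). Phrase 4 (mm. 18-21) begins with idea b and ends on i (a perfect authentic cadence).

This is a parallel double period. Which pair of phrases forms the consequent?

In a double period the first pair of phrases (ending imperfect authentic cadence) is the large antecedent and the second pair (ending perfect authentic cadence) is the large consequent; the consequent is phrases 3 and 4.

phrases 3 and 4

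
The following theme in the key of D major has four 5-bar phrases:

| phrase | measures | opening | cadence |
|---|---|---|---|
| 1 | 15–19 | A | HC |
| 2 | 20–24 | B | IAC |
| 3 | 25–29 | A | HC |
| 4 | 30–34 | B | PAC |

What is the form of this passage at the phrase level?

Four phrases in two halves: the first half (mm. 15–24) ends with an imperfect authentic cadence, the second (mm. 25-34) with a perfect authentic cadence — a large antecedent–consequent pair, i.e. a double period.
Phrase 3 begins with the same material as phrase 1, making it parallel.

parallel double period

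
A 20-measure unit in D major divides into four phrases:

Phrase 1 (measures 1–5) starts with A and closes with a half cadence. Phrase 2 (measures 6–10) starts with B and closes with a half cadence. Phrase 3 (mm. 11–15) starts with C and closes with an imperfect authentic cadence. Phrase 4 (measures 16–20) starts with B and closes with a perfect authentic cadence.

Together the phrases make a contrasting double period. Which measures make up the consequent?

measures 11–20

In a double period the first pair of phrases (ending half cadence) is the large antecedent and the second pair (ending perfect authentic cadence) is the large consequent; the consequent is measures 11–20.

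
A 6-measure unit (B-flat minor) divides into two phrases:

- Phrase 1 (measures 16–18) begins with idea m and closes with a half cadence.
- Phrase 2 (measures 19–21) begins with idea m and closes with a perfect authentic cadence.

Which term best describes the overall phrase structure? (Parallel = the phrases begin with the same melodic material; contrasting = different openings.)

Phrase 1 ends with a half cadence (weaker) and phrase 2 with a perfect authentic cadence (stronger): antecedent + consequent = a period.
The two phrases open with the same material (m / m), so the period is parallel.

parallel period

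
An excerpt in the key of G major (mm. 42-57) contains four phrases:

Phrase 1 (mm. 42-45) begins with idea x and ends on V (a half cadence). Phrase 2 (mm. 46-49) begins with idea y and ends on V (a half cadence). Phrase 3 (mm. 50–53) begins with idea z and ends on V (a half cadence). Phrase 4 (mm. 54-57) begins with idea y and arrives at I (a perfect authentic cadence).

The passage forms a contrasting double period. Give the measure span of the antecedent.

measures 42–49

In a double period the first pair of phrases (ending half cadence) is the large antecedent and the second pair (ending perfect authentic cadence) is the large consequent; the antecedent is measures 42–49.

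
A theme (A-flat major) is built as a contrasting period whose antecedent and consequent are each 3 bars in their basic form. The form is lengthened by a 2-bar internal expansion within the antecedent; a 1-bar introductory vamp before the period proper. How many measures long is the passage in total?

Basic contrasting period: 3 + 3 = 6 bars.
6 (basic form) + 2 (internal expansion) + 1 (introduction) = 9.

9 measures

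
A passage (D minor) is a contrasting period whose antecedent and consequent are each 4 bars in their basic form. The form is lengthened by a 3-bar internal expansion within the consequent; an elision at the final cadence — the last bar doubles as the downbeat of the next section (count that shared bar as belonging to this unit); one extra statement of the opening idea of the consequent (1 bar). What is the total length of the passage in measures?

Basic contrasting period: 4 + 4 = 8 bars.
8 (basic form) + 3 (internal expansion) + 1 (extra statement) = 12.
The elision shares a bar with the next section but does not change this unit's count.

12 measures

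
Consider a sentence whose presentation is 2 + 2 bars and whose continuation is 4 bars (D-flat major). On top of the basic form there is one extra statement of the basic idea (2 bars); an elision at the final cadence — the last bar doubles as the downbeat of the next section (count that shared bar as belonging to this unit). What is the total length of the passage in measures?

Basic sentence: 2 + 2 + 4 = 8 bars.
8 (basic form) + 2 (extra statement) = 10.
The elision shares a bar with the next section but does not change this unit's count.

10 measures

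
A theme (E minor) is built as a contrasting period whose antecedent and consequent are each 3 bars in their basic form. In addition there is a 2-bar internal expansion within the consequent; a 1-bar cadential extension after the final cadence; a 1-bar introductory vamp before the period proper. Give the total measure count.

10 measures

Basic contrasting period: 3 + 3 = 6 bars.
6 (basic form) + 2 (internal expansion) + 1 (cadential extension) + 1 (introduction) = 10.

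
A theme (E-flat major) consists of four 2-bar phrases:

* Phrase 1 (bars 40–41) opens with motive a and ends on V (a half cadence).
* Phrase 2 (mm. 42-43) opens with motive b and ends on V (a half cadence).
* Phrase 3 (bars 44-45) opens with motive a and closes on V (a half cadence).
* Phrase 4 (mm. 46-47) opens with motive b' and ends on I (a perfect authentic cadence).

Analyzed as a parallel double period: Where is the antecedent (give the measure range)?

In a double period the four phrases pair into a large antecedent (phrases 1–2, ending half cadence) and a large consequent (phrases 3–4, ending perfect authentic cadence). The antecedent spans measures 40–43.

measures 40–43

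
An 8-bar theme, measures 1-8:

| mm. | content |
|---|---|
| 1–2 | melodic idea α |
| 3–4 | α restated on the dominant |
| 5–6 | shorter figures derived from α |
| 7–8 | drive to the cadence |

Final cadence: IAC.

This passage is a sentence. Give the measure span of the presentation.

measures 1–4

The presentation of a sentence is the basic idea (measures 1–2) plus its repetition (mm. 3–4); the presentation is therefore mm. 1–4.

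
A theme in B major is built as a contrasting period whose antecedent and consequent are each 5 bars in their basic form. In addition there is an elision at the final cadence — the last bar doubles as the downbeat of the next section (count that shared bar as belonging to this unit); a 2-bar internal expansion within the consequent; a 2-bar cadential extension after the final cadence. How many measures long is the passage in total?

Basic contrasting period: 5 + 5 = 10 bars.
10 (basic form) + 2 (internal expansion) + 2 (cadential extension) = 14.
The elision shares a bar with the next section but does not change this unit's count.

14 measures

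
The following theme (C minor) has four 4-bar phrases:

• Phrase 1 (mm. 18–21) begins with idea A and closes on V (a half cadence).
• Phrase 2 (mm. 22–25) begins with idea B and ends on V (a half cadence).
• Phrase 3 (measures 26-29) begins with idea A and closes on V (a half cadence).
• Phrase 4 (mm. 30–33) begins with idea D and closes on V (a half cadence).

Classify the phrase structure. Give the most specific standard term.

Phrase 4 ends with a half cadence, no stronger than phrase 2's half cadence, so the four phrases do not form a double period; nor do phrases 3–4 duplicate 1–2, so it is not a repeated period. With no phrase reaching a conclusive cadence, the passage is a phrase group.

phrase group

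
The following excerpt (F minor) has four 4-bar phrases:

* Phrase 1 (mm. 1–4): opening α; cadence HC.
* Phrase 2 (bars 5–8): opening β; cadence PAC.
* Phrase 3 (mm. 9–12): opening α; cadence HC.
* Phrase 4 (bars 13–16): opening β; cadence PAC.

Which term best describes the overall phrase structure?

repeated period

The cadence pattern HC–PAC–HC–PAC is weak–strong twice, and phrases 3–4 restate phrases 1–2: a period heard twice, not a double period (which would end weakly at phrase 2).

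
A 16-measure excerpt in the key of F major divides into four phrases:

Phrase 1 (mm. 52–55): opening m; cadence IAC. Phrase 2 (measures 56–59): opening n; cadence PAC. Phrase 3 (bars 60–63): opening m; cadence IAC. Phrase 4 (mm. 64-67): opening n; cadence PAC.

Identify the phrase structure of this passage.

The cadence pattern IAC–PAC–IAC–PAC is weak–strong twice, and phrases 3–4 restate phrases 1–2: a period heard twice, not a double period (which would end weakly at phrase 2).

repeated period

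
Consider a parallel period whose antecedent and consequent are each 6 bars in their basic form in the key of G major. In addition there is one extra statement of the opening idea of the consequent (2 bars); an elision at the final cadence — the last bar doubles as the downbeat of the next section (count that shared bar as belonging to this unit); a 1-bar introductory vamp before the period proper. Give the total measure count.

Basic parallel period: 6 + 6 = 12 bars.
12 (basic form) + 2 (extra statement) + 1 (introduction) = 15.
The elision shares a bar with the next section but does not change this unit's count.

15 measures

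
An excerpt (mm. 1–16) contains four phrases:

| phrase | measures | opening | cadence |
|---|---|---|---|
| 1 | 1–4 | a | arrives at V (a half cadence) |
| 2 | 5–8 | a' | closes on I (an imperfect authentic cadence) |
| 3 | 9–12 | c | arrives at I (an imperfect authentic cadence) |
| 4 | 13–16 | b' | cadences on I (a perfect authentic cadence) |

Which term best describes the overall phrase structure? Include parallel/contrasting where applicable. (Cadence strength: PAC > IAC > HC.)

contrasting double period

Four phrases in two halves: the first half (mm. 1–8) ends with an imperfect authentic cadence, the second (mm. 9–16) with a perfect authentic cadence — a large antecedent–consequent pair, i.e. a double period.
Phrase 3 begins with different material from phrase 1, making it contrasting.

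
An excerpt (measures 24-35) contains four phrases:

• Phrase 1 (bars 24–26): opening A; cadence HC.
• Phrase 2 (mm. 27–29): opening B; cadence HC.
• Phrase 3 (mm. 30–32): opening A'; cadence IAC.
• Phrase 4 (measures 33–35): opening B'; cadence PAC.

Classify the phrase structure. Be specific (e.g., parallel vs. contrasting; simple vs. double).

Four phrases in two halves: the first half (mm. 24–29) ends with a half cadence, the second (measures 30–35) with a perfect authentic cadence — a large antecedent–consequent pair, i.e. a double period.
Phrase 3 begins with the same material as phrase 1, making it parallel.

parallel double period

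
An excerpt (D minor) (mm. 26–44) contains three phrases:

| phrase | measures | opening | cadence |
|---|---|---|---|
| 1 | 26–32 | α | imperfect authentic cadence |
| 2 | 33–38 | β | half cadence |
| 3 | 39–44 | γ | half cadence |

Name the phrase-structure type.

phrase group

The final phrase closes with a half cadence, which is not stronger than the preceding half cadence; the 3 phrases lack an overall antecedent–consequent design and so form a phrase group.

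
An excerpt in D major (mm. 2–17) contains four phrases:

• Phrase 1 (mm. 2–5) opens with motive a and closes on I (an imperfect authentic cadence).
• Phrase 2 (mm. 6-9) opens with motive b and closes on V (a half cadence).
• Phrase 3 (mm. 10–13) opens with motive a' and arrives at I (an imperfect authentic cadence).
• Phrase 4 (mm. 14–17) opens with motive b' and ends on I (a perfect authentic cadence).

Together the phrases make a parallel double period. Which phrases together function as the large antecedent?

In a double period the first pair of phrases (ending half cadence) is the large antecedent and the second pair (ending perfect authentic cadence) is the large consequent; the antecedent is phrases 1 and 2.

phrases 1 and 2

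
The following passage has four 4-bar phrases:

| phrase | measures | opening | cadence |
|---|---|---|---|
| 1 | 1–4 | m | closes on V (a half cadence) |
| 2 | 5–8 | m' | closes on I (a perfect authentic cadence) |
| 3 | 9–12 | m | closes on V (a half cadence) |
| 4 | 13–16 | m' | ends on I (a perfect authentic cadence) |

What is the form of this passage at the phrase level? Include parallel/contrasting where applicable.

The cadence pattern HC–PAC–HC–PAC is weak–strong twice, and phrases 3–4 restate phrases 1–2: a period heard twice, not a double period (which would end weakly at phrase 2).

repeated period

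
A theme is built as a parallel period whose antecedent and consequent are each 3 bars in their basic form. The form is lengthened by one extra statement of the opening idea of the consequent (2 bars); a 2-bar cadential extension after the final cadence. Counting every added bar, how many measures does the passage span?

Basic parallel period: 3 + 3 = 6 bars.
6 (basic form) + 2 (extra statement) + 2 (cadential extension) = 10.

10 measures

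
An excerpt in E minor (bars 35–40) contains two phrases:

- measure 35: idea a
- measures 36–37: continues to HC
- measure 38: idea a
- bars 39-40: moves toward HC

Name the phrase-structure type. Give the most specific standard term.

Both phrases have the same opening (a) and the same cadence (half cadence): the second is a restatement, not a consequent, so this is a repeated phrase rather than a period.

repeated phrase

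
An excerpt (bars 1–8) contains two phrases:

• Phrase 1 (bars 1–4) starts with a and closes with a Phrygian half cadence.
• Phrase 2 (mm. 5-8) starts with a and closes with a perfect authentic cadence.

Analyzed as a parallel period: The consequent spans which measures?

measures 5–8

The antecedent is the phrase ending with the weaker cadence (Phrygian half cadence, phrase 1) and the consequent the one ending more conclusively (perfect authentic cadence, phrase 2); the consequent is mm. 5–8.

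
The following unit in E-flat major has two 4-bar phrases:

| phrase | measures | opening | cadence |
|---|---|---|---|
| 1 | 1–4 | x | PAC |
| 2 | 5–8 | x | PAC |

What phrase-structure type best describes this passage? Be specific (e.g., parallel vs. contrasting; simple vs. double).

repeated phrase

Both phrases have the same opening (x) and the same cadence (perfect authentic cadence): the second is a restatement, not a consequent, so this is a repeated phrase rather than a period.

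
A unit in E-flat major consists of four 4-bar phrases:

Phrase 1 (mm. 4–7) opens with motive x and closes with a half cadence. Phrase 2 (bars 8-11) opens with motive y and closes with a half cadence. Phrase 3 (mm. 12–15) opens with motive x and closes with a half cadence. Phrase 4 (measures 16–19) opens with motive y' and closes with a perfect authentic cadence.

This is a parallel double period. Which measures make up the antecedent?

measures 4–11

In a double period the first pair of phrases (ending half cadence) is the large antecedent and the second pair (ending perfect authentic cadence) is the large consequent; the antecedent is measures 4–11.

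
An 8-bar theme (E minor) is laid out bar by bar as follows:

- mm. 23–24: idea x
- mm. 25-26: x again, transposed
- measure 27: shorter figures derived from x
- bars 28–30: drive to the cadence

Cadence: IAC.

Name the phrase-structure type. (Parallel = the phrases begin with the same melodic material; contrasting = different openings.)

Basic idea (mm. 23-24) + its repetition (mm. 25–26) form the presentation; fragmentation and cadence (mm. 27-30) form the continuation — the 8-bar whole is a sentence.

sentence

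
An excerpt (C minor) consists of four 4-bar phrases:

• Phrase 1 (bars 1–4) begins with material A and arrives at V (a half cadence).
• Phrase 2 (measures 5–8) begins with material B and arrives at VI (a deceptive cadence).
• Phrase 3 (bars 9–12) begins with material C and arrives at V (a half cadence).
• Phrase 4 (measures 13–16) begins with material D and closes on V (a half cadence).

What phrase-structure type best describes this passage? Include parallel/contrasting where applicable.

phrase group

Phrase 4 ends with a half cadence, no stronger than phrase 2's deceptive cadence, so the four phrases do not form a double period; nor do phrases 3–4 duplicate 1–2, so it is not a repeated period. With no phrase reaching a conclusive cadence, the passage is a phrase group.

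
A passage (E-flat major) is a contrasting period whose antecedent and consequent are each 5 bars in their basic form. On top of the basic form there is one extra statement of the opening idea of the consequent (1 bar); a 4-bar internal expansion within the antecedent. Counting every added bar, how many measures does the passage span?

Basic contrasting period: 5 + 5 = 10 bars.
10 (basic form) + 1 (extra statement) + 4 (internal expansion) = 15.

15 measures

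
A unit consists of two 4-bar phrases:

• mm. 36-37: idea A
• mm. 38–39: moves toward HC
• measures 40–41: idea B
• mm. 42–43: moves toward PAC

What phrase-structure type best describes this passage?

contrasting period

Phrase 1 ends with a half cadence (weaker) and phrase 2 with a perfect authentic cadence (stronger): antecedent + consequent = a period.
The two phrases open with different material (A / B), so the period is contrasting.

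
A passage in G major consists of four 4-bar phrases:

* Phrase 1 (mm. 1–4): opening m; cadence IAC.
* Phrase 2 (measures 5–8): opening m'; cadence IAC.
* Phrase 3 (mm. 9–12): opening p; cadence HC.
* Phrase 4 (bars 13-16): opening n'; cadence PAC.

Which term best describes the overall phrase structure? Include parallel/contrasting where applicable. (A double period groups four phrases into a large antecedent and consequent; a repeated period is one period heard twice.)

Four phrases in two halves: the first half (measures 1-8) ends with an imperfect authentic cadence, the second (mm. 9–16) with a perfect authentic cadence — a large antecedent–consequent pair, i.e. a double period.
Phrase 3 begins with different material from phrase 1, making it contrasting.

contrasting double period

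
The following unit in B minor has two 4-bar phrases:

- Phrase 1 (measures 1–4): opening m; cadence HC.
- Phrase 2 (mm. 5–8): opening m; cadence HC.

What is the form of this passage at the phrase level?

Both phrases have the same opening (m) and the same cadence (half cadence): the second is a restatement, not a consequent, so this is a repeated phrase rather than a period.

repeated phrase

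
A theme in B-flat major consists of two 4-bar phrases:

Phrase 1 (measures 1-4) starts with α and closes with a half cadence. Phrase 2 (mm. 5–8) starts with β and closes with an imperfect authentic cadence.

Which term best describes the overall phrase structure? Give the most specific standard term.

Phrase 1 ends with a half cadence (weaker) and phrase 2 with an imperfect authentic cadence (stronger): antecedent + consequent = a period.
The two phrases open with different material (α / β), so the period is contrasting.

contrasting period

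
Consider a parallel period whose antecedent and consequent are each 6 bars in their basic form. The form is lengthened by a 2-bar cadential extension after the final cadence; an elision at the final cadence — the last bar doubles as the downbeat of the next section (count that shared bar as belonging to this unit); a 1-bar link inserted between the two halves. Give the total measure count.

15 measures

Basic parallel period: 6 + 6 = 12 bars.
12 (basic form) + 2 (cadential extension) + 1 (link) = 15.
The elision shares a bar with the next section but does not change this unit's count.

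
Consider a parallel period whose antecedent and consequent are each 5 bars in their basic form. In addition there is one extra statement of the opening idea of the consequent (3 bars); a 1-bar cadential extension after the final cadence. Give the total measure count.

Basic parallel period: 5 + 5 = 10 bars.
10 (basic form) + 3 (extra statement) + 1 (cadential extension) = 14.

14 measures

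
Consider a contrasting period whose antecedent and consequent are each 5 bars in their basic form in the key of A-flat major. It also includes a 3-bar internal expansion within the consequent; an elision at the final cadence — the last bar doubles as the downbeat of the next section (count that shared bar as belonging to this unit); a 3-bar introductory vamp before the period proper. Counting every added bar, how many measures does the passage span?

16 measures

Basic contrasting period: 5 + 5 = 10 bars.
10 (basic form) + 3 (internal expansion) + 3 (introduction) = 16.
The elision shares a bar with the next section but does not change this unit's count.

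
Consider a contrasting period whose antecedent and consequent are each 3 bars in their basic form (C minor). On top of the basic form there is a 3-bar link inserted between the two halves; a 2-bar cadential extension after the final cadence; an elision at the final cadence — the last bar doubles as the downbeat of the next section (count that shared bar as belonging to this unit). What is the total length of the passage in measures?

11 measures

Basic contrasting period: 3 + 3 = 6 bars.
6 (basic form) + 3 (link) + 2 (cadential extension) = 11.
The elision shares a bar with the next section but does not change this unit's count.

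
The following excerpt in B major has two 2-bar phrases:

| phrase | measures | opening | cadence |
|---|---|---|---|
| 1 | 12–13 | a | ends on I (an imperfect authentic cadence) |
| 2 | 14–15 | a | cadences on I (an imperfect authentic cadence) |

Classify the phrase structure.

Both phrases have the same opening (a) and the same cadence (imperfect authentic cadence): the second is a restatement, not a consequent, so this is a repeated phrase rather than a period.

repeated phrase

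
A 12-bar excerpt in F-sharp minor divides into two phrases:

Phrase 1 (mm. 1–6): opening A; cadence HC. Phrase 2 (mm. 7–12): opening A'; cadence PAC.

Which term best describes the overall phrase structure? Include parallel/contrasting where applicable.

Phrase 1 ends with a half cadence (weaker) and phrase 2 with a perfect authentic cadence (stronger): antecedent + consequent = a period.
The two phrases open with the same material (A / A'), so the period is parallel.

parallel period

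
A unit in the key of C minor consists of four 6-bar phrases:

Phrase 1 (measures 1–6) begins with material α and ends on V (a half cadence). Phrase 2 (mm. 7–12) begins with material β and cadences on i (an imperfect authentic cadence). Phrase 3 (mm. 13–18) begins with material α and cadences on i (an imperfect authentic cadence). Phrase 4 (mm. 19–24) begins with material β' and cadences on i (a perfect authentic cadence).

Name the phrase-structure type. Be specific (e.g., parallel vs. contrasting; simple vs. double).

Four phrases in two halves: the first half (bars 1–12) ends with an imperfect authentic cadence, the second (mm. 13–24) with a perfect authentic cadence — a large antecedent–consequent pair, i.e. a double period.
Phrase 3 begins with the same material as phrase 1, making it parallel.

parallel double period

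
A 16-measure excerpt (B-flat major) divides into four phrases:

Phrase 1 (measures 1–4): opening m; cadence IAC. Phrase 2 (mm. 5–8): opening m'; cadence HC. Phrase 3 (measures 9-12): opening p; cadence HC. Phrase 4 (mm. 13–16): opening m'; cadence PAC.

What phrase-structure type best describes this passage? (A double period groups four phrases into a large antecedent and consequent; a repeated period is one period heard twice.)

Four phrases in two halves: the first half (measures 1–8) ends with a half cadence, the second (mm. 9–16) with a perfect authentic cadence — a large antecedent–consequent pair, i.e. a double period.
Phrase 3 begins with different material from phrase 1, making it contrasting.

contrasting double period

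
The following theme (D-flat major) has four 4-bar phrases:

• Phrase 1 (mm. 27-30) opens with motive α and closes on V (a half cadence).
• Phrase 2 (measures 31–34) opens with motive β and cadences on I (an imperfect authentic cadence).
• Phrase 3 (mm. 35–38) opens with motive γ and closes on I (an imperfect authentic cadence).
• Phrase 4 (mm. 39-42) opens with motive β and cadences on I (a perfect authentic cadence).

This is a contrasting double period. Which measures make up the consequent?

measures 35–42

In a double period the first pair of phrases (ending imperfect authentic cadence) is the large antecedent and the second pair (ending perfect authentic cadence) is the large consequent; the consequent is measures 35–42.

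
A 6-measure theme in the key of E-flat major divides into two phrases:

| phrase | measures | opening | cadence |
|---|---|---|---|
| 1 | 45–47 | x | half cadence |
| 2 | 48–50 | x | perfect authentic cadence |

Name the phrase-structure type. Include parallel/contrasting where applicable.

parallel period

Phrase 1 ends with a half cadence (weaker) and phrase 2 with a perfect authentic cadence (stronger): antecedent + consequent = a period.
The two phrases open with the same material (x / x), so the period is parallel.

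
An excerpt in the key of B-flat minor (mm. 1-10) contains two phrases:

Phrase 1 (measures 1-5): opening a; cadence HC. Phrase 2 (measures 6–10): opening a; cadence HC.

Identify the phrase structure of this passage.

Both phrases have the same opening (a) and the same cadence (half cadence): the second is a restatement, not a consequent, so this is a repeated phrase rather than a period.

repeated phrase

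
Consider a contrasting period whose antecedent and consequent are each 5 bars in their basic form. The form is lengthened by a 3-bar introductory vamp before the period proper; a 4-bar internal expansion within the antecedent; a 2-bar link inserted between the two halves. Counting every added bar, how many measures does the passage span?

19 measures

Basic contrasting period: 5 + 5 = 10 bars.
10 (basic form) + 3 (introduction) + 4 (internal expansion) + 2 (link) = 19.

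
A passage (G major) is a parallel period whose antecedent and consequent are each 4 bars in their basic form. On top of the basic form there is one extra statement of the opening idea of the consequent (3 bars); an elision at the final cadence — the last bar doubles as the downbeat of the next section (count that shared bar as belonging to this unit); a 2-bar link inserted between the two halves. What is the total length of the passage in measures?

Basic parallel period: 4 + 4 = 8 bars.
8 (basic form) + 3 (extra statement) + 2 (link) = 13.
The elision shares a bar with the next section but does not change this unit's count.

13 measures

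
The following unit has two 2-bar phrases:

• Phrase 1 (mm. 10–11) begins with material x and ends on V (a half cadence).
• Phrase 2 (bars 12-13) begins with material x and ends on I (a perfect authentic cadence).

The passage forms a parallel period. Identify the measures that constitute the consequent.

The antecedent is the phrase ending with the weaker cadence (half cadence, phrase 1) and the consequent the one ending more conclusively (perfect authentic cadence, phrase 2); the consequent is measures 12-13.

measures 12–13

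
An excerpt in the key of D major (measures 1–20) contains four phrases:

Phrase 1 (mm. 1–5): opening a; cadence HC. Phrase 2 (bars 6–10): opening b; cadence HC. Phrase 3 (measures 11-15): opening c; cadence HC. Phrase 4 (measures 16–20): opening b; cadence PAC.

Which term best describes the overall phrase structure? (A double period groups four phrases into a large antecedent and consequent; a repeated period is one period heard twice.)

Four phrases in two halves: the first half (measures 1–10) ends with a half cadence, the second (mm. 11–20) with a perfect authentic cadence — a large antecedent–consequent pair, i.e. a double period.
Phrase 3 begins with different material from phrase 1, making it contrasting.

contrasting double period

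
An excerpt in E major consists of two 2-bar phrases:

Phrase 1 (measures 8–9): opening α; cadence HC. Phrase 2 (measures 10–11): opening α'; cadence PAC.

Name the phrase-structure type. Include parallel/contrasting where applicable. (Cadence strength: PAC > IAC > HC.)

Phrase 1 ends with a half cadence (weaker) and phrase 2 with a perfect authentic cadence (stronger): antecedent + consequent = a period.
The two phrases open with the same material (α / α'), so the period is parallel.

parallel period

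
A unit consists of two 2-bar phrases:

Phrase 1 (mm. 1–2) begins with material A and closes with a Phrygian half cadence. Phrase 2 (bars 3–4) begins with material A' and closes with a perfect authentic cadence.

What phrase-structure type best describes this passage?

Phrase 1 ends with a Phrygian half cadence (weaker) and phrase 2 with a perfect authentic cadence (stronger): antecedent + consequent = a period.
The two phrases open with the same material (A / A'), so the period is parallel.

parallel period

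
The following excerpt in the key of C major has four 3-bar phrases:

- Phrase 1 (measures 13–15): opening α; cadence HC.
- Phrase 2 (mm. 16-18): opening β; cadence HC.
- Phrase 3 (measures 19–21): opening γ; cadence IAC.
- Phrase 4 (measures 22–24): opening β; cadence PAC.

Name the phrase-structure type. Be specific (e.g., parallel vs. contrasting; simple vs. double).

Four phrases in two halves: the first half (mm. 13–18) ends with a half cadence, the second (measures 19-24) with a perfect authentic cadence — a large antecedent–consequent pair, i.e. a double period.
Phrase 3 begins with different material from phrase 1, making it contrasting.

contrasting double period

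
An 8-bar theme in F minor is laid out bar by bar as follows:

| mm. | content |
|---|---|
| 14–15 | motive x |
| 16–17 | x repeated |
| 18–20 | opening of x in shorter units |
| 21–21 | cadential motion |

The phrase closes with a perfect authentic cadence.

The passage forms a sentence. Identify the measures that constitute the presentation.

The presentation of a sentence is the basic idea (mm. 14-15) plus its repetition (mm. 16-17); the presentation is therefore measures 14–17.

measures 14–17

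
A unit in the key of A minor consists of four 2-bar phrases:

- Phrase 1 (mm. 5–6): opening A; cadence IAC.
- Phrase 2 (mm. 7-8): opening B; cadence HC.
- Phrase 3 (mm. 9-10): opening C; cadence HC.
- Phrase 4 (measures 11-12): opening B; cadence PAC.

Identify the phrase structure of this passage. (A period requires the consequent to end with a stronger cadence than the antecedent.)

contrasting double period

Four phrases in two halves: the first half (measures 5–8) ends with a half cadence, the second (measures 9–12) with a perfect authentic cadence — a large antecedent–consequent pair, i.e. a double period.
Phrase 3 begins with different material from phrase 1, making it contrasting.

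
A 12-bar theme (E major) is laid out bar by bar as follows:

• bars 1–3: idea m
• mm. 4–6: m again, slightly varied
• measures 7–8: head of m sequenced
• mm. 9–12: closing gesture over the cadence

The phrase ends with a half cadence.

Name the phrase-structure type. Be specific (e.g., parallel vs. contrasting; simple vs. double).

sentence

Basic idea (measures 1–3) + its repetition (mm. 4–6) form the presentation; fragmentation and cadence (measures 7–12) form the continuation — the 12-bar whole is a sentence.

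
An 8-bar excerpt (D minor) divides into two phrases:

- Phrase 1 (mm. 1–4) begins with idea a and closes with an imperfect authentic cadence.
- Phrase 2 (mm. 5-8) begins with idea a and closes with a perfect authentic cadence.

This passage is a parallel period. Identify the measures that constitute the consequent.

measures 5–8

The antecedent is the phrase ending with the weaker cadence (imperfect authentic cadence, phrase 1) and the consequent the one ending more conclusively (perfect authentic cadence, phrase 2); the consequent is mm. 5–8.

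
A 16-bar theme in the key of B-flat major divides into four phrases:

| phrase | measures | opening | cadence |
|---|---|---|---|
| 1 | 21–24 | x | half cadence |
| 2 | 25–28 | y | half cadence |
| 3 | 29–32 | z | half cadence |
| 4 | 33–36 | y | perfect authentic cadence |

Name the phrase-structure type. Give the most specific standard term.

contrasting double period

Four phrases in two halves: the first half (mm. 21–28) ends with a half cadence, the second (bars 29-36) with a perfect authentic cadence — a large antecedent–consequent pair, i.e. a double period.
Phrase 3 begins with different material from phrase 1, making it contrasting.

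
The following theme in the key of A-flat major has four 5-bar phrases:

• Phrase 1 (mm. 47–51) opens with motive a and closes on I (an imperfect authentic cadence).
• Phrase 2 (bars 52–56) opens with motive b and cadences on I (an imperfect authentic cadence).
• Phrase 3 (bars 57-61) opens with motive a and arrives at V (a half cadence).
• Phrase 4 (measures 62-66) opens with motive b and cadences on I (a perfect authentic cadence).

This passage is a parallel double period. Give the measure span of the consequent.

In a double period the four phrases pair into a large antecedent (phrases 1–2, ending imperfect authentic cadence) and a large consequent (phrases 3–4, ending perfect authentic cadence). The consequent spans bars 57–66.

measures 57–66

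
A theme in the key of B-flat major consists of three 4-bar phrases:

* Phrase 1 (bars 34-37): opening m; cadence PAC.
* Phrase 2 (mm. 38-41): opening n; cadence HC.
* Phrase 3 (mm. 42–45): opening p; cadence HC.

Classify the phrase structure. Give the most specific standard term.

phrase group

The final phrase closes with a half cadence, which is not stronger than the preceding half cadence; the 3 phrases lack an overall antecedent–consequent design and so form a phrase group.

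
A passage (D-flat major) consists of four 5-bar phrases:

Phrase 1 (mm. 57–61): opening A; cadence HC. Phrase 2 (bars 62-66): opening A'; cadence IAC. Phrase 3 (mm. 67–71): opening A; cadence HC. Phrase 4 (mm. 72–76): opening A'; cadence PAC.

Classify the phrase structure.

parallel double period

Four phrases in two halves: the first half (mm. 57-66) ends with an imperfect authentic cadence, the second (measures 67-76) with a perfect authentic cadence — a large antecedent–consequent pair, i.e. a double period.
Phrase 3 begins with the same material as phrase 1, making it parallel.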